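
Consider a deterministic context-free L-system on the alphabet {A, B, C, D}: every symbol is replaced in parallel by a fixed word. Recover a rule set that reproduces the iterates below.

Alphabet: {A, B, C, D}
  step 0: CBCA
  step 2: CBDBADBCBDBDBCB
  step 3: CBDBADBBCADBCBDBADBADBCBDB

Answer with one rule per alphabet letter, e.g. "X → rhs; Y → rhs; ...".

  step 2 ⇒ step 3: CBDBADBCBDBDBCB ⇒ CB·DB·A·DB·BC·A·DB·CB·DB·A·DB·A·DB·CB·DB
    A ↦ BC
    B ↦ DB
    C ↦ CB
    D ↦ A

A->BC, B->DB, C->CB, D->A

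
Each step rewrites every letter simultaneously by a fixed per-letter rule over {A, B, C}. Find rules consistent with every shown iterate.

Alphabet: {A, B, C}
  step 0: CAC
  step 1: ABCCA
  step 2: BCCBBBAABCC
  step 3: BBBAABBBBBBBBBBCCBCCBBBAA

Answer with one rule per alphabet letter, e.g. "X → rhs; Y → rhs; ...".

  step 2 ⇒ step 3: BCCBBBAABCC ⇒ BBB·A·A·BBB·BBB·BBB·BCC·BCC·BBB·A·A
    A ↦ BCC
    B ↦ BBB
    C ↦ A

A->BCC, B->BBB, C->A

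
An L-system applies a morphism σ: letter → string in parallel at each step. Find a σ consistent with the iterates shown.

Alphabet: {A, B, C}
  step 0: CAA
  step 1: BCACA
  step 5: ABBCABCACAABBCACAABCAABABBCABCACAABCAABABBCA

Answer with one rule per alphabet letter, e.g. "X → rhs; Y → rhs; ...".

  step 0 ⇒ step 1: CAA ⇒ B·CA·CA
    A ↦ CA
    C ↦ B
    B ↦ AB  (constrained at step 1)

A->CA, B->AB, C->B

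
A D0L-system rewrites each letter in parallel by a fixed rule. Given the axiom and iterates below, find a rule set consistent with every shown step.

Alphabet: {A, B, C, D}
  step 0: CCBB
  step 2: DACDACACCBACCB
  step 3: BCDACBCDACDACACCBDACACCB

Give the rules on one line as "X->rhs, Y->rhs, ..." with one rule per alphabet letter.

A->D, B->CB, C->AC, D->BC

  step 2 ⇒ step 3: DACDACACCBACCB ⇒ BC·D·AC·BC·D·AC·D·AC·AC·CB·D·AC·AC·CB
    A ↦ D
    B ↦ CB
    C ↦ AC
    D ↦ BC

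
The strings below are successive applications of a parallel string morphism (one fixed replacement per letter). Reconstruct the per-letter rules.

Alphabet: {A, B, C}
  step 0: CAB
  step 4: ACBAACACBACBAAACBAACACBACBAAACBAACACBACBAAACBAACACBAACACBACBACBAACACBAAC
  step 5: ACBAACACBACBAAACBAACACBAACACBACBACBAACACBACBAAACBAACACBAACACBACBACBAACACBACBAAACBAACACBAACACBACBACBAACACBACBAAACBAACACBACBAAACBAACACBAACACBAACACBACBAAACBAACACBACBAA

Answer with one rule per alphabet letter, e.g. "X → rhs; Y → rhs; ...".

A->ACB, B->C, C->AA

  step 4 ⇒ step 5: ACBAACACBACBAAACBAACACBACBAAACBAACACBACBAAACBAACACBAACACBACBACBAACACBAAC ⇒ ACB·AA·C·ACB·ACB·AA·ACB·AA·C·ACB·AA·C·ACB·ACB·ACB·AA·C·ACB·ACB·AA·ACB·AA·C·ACB·AA·C·ACB·ACB·ACB·AA·C·ACB·ACB·AA·ACB·AA·C·ACB·AA·C·ACB·ACB·ACB·AA·C·ACB·ACB·AA·ACB·AA·C·ACB·ACB·AA·ACB·AA·C·ACB·AA·C·ACB·AA·C·ACB·ACB·AA·ACB·AA·C·ACB·ACB·AA
    A ↦ ACB
    B ↦ C
    C ↦ AA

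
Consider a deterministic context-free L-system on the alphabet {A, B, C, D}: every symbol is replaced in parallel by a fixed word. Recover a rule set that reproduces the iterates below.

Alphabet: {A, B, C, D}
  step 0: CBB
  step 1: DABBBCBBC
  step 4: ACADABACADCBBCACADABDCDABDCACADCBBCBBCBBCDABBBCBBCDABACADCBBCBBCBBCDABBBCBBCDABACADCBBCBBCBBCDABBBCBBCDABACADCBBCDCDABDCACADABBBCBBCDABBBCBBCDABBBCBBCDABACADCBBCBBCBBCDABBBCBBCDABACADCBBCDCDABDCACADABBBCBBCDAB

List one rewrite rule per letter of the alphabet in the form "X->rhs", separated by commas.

A->DC, B->BBC, C->DAB, D->ACA

  step 0 ⇒ step 1: CBB ⇒ DAB·BBC·BBC
    B ↦ BBC
    C ↦ DAB
    A ↦ DC  (constrained at step 1)
    D ↦ ACA  (constrained at step 1)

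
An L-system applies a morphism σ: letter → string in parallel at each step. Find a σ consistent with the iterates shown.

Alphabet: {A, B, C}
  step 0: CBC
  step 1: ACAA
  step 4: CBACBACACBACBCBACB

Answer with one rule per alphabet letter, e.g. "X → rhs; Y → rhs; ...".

  step 0 ⇒ step 1: CBC ⇒ A·CA·A
    B ↦ CA
    C ↦ A
    A ↦ CB  (constrained at step 1)

A->CB, B->CA, C->A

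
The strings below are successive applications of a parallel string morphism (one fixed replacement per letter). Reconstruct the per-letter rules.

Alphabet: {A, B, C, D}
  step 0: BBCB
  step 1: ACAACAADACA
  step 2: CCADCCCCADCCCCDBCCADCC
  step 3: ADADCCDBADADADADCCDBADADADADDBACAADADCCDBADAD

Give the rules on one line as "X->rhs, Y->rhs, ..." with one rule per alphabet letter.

A->CC, B->ACA, C->AD, D->DB

  step 2 ⇒ step 3: CCADCCCCADCCCCDBCCADCC ⇒ AD·AD·CC·DB·AD·AD·AD·AD·CC·DB·AD·AD·AD·AD·DB·ACA·AD·AD·CC·DB·AD·AD
    A ↦ CC
    B ↦ ACA
    C ↦ AD
    D ↦ DB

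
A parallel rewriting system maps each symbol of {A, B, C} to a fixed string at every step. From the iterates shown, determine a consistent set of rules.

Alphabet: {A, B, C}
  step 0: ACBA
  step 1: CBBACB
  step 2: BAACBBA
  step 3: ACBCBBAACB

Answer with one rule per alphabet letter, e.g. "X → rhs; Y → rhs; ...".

  step 2 ⇒ step 3: BAACBBA ⇒ A·CB·CB·B·A·A·CB
    A ↦ CB
    B ↦ A
    C ↦ B

A->CB, B->A, C->B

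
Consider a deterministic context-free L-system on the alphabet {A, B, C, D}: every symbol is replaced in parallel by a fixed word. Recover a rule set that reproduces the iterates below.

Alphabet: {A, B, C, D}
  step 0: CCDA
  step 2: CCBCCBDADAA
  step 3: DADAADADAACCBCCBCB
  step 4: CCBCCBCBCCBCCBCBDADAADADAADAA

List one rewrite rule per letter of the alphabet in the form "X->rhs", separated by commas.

  step 3 ⇒ step 4: DADAADADAACCBCCBCB ⇒ C·CB·C·CB·CB·C·CB·C·CB·CB·DA·DA·A·DA·DA·A·DA·A
    A ↦ CB
    B ↦ A
    C ↦ DA
    D ↦ C

A->CB, B->A, C->DA, D->C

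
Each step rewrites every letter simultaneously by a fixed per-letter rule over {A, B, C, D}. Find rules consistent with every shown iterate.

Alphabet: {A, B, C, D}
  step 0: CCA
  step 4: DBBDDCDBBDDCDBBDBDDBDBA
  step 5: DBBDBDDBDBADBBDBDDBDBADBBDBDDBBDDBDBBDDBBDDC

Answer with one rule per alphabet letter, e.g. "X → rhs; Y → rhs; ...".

A->DC, B->BD, C->A, D->DB

  step 4 ⇒ step 5: DBBDDCDBBDDCDBBDBDDBDBA ⇒ DB·BD·BD·DB·DB·A·DB·BD·BD·DB·DB·A·DB·BD·BD·DB·BD·DB·DB·BD·DB·BD·DC
    A ↦ DC
    B ↦ BD
    C ↦ A
    D ↦ DB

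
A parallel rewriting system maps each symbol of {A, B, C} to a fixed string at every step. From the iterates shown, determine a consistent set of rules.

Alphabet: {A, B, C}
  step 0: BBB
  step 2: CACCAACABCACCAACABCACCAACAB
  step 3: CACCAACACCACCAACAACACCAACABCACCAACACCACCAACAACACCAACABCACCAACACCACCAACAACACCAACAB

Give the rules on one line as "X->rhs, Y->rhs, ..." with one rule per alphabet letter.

  step 2 ⇒ step 3: CACCAACABCACCAACABCACCAACAB ⇒ CAC·CAA·CAC·CAC·CAA·CAA·CAC·CAA·CAB·CAC·CAA·CAC·CAC·CAA·CAA·CAC·CAA·CAB·CAC·CAA·CAC·CAC·CAA·CAA·CAC·CAA·CAB
    A ↦ CAA
    B ↦ CAB
    C ↦ CAC

A->CAA, B->CAB, C->CAC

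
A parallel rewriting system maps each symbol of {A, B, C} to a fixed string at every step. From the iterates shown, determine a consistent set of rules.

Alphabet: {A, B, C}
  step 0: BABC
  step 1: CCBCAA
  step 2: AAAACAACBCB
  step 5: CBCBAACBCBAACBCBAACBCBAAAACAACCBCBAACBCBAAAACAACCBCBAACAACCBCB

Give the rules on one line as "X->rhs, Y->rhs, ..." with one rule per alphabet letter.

A->CB, B->C, C->AA

  step 1 ⇒ step 2: CCBCAA ⇒ AA·AA·C·AA·CB·CB
    A ↦ CB
    B ↦ C
    C ↦ AA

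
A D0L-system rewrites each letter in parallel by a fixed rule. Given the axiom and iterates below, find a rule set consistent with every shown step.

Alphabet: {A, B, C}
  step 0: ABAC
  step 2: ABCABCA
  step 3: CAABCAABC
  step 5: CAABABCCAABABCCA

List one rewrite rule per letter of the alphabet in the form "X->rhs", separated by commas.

  step 2 ⇒ step 3: ABCABCA ⇒ C·A·AB·C·A·AB·C
    A ↦ C
    B ↦ A
    C ↦ AB

A->C, B->A, C->AB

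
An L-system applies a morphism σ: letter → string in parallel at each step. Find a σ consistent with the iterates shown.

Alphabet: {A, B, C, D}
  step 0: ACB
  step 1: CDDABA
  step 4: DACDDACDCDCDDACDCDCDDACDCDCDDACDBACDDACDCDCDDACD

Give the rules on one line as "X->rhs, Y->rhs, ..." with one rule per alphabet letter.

  step 0 ⇒ step 1: ACB ⇒ CD·DA·BA
    A ↦ CD
    B ↦ BA
    C ↦ DA
    D ↦ CD  (constrained at step 1)

A->CD, B->BA, C->DA, D->CD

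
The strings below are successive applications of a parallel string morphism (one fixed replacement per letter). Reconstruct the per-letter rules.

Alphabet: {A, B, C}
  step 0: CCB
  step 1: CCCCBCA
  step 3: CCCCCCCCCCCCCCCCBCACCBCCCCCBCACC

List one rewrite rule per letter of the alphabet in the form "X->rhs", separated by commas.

A->BC, B->BCA, C->CC

  step 0 ⇒ step 1: CCB ⇒ CC·CC·BCA
    B ↦ BCA
    C ↦ CC
    A ↦ BC  (constrained at step 1)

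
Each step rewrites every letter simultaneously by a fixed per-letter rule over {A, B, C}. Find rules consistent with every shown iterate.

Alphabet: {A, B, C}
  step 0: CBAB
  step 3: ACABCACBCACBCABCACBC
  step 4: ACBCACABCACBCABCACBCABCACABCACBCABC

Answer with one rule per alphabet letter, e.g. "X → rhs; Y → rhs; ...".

A->AC, B->A, C->BC

  step 3 ⇒ step 4: ACABCACBCACBCABCACBC ⇒ AC·BC·AC·A·BC·AC·BC·A·BC·AC·BC·A·BC·AC·A·BC·AC·BC·A·BC
    A ↦ AC
    B ↦ A
    C ↦ BC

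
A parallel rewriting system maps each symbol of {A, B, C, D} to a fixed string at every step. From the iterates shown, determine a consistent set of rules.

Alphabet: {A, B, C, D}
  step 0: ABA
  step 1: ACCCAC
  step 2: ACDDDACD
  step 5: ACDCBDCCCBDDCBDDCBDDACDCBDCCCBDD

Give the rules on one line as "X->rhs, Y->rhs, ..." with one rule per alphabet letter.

A->AC, B->CC, C->D, D->CB

  step 1 ⇒ step 2: ACCCAC ⇒ AC·D·D·D·AC·D
    A ↦ AC
    C ↦ D
  step 0 ⇒ step 1: ABA ⇒ AC·CC·AC
    B ↦ CC
    D ↦ CB  (constrained at step 2)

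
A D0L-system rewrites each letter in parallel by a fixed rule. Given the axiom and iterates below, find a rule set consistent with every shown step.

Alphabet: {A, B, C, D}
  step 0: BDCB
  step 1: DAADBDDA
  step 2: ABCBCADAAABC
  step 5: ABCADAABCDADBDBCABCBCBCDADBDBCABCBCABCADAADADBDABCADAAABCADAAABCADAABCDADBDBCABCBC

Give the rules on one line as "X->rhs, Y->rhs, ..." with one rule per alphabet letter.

A->BC, B->DA, C->DBD, D->A

  step 1 ⇒ step 2: DAADBDDA ⇒ A·BC·BC·A·DA·A·A·BC
    A ↦ BC
    B ↦ DA
    D ↦ A
  step 0 ⇒ step 1: BDCB ⇒ DA·A·DBD·DA
    C ↦ DBD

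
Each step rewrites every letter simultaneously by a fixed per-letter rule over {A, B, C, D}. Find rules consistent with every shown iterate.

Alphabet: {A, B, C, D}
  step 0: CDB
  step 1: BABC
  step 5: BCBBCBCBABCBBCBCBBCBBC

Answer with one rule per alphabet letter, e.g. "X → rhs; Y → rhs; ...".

A->D, B->BC, C->B, D->A

  step 0 ⇒ step 1: CDB ⇒ B·A·BC
    B ↦ BC
    C ↦ B
    D ↦ A
    A ↦ D  (constrained at step 1)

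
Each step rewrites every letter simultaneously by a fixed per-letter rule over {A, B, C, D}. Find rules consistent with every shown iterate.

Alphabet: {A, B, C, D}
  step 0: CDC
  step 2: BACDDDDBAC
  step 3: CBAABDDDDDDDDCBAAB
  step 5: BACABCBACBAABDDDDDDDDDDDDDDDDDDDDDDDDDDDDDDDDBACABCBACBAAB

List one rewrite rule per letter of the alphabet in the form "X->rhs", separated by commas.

  step 2 ⇒ step 3: BACDDDDBAC ⇒ C·BA·AB·DD·DD·DD·DD·C·BA·AB
    A ↦ BA
    B ↦ C
    C ↦ AB
    D ↦ DD

A->BA, B->C, C->AB, D->DD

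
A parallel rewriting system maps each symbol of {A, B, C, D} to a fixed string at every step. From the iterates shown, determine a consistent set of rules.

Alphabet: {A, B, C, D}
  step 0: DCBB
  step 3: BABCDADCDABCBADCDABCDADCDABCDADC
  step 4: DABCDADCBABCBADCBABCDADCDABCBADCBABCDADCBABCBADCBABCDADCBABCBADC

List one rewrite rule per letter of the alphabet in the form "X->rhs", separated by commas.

  step 3 ⇒ step 4: BABCDADCDABCBADCDABCDADCDABCDADC ⇒ DA·BC·DA·DC·BA·BC·BA·DC·BA·BC·DA·DC·DA·BC·BA·DC·BA·BC·DA·DC·BA·BC·BA·DC·BA·BC·DA·DC·BA·BC·BA·DC
    A ↦ BC
    B ↦ DA
    C ↦ DC
    D ↦ BA

A->BC, B->DA, C->DC, D->BA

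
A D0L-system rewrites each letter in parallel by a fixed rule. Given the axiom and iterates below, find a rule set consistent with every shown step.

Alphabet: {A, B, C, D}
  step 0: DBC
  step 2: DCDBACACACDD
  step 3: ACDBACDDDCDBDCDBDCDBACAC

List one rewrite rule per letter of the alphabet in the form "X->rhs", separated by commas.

  step 2 ⇒ step 3: DCDBACACACDD ⇒ AC·DB·AC·DD·DC·DB·DC·DB·DC·DB·AC·AC
    A ↦ DC
    B ↦ DD
    C ↦ DB
    D ↦ AC

A->DC, B->DD, C->DB, D->AC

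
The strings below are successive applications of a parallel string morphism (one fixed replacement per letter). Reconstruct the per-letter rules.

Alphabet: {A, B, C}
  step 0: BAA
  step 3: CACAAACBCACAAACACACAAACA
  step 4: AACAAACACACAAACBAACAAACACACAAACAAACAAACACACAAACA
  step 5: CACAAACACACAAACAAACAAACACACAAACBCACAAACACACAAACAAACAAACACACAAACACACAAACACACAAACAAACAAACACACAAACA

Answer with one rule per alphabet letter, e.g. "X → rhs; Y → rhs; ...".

A->CA, B->CB, C->AA

  step 4 ⇒ step 5: AACAAACACACAAACBAACAAACACACAAACAAACAAACACACAAACA ⇒ CA·CA·AA·CA·CA·CA·AA·CA·AA·CA·AA·CA·CA·CA·AA·CB·CA·CA·AA·CA·CA·CA·AA·CA·AA·CA·AA·CA·CA·CA·AA·CA·CA·CA·AA·CA·CA·CA·AA·CA·AA·CA·AA·CA·CA·CA·AA·CA
    A ↦ CA
    B ↦ CB
    C ↦ AA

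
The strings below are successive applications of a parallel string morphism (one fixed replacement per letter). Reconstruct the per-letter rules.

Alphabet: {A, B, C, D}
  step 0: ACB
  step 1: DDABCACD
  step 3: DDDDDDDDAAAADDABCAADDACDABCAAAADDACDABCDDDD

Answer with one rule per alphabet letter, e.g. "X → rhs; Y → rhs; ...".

  step 0 ⇒ step 1: ACB ⇒ DD·ABC·ACD
    A ↦ DD
    B ↦ ACD
    C ↦ ABC
    D ↦ AA  (constrained at step 1)

A->DD, B->ACD, C->ABC, D->AA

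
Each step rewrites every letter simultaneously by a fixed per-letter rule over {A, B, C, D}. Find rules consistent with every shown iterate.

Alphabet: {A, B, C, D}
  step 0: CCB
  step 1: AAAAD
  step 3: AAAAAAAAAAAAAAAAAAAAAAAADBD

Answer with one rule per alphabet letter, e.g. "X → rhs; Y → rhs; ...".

  step 0 ⇒ step 1: CCB ⇒ AA·AA·D
    B ↦ D
    C ↦ AA
    A ↦ CCC  (constrained at step 1)
    D ↦ BD  (constrained at step 1)

A->CCC, B->D, C->AA, D->BD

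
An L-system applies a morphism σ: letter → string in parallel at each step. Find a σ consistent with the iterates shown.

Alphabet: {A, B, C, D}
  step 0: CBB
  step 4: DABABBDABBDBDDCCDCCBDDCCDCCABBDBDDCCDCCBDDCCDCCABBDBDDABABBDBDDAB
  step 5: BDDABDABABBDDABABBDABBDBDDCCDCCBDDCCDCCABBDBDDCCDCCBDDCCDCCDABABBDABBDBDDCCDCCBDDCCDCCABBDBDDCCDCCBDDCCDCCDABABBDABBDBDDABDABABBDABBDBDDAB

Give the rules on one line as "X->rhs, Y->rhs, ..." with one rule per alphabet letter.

A->D, B->AB, C->DCC, D->BD

  step 4 ⇒ step 5: DABABBDABBDBDDCCDCCBDDCCDCCABBDBDDCCDCCBDDCCDCCABBDBDDABABBDBDDAB ⇒ BD·D·AB·D·AB·AB·BD·D·AB·AB·BD·AB·BD·BD·DCC·DCC·BD·DCC·DCC·AB·BD·BD·DCC·DCC·BD·DCC·DCC·D·AB·AB·BD·AB·BD·BD·DCC·DCC·BD·DCC·DCC·AB·BD·BD·DCC·DCC·BD·DCC·DCC·D·AB·AB·BD·AB·BD·BD·D·AB·D·AB·AB·BD·AB·BD·BD·D·AB
    A ↦ D
    B ↦ AB
    C ↦ DCC
    D ↦ BD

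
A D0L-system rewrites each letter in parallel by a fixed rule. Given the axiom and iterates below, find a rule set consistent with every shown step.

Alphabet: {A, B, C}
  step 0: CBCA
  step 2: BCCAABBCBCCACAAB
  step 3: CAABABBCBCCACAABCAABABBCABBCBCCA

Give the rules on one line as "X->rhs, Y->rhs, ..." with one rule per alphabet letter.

  step 2 ⇒ step 3: BCCAABBCBCCACAAB ⇒ CA·AB·AB·BC·BC·CA·CA·AB·CA·AB·AB·BC·AB·BC·BC·CA
    A ↦ BC
    B ↦ CA
    C ↦ AB

A->BC, B->CA, C->AB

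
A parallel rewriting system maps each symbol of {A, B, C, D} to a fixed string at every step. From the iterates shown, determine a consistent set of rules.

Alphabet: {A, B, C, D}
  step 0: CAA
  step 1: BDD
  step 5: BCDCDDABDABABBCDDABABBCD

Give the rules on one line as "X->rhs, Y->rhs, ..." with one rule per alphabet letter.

  step 0 ⇒ step 1: CAA ⇒ B·D·D
    A ↦ D
    C ↦ B
    B ↦ AB  (constrained at step 1)
    D ↦ CD  (constrained at step 1)

A->D, B->AB, C->B, D->CD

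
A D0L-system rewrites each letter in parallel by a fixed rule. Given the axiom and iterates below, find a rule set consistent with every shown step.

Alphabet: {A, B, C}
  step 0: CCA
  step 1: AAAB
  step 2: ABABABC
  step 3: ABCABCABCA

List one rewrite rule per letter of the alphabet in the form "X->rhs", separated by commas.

  step 2 ⇒ step 3: ABABABC ⇒ AB·C·AB·C·AB·C·A
    A ↦ AB
    B ↦ C
    C ↦ A

A->AB, B->C, C->A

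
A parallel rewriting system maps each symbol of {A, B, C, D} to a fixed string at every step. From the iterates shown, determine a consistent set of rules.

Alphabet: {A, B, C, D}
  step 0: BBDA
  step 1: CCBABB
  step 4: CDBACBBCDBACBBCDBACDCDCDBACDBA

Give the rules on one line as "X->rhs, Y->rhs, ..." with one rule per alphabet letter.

A->BB, B->C, C->CD, D->BA

  step 0 ⇒ step 1: BBDA ⇒ C·C·BA·BB
    A ↦ BB
    B ↦ C
    D ↦ BA
    C ↦ CD  (constrained at step 1)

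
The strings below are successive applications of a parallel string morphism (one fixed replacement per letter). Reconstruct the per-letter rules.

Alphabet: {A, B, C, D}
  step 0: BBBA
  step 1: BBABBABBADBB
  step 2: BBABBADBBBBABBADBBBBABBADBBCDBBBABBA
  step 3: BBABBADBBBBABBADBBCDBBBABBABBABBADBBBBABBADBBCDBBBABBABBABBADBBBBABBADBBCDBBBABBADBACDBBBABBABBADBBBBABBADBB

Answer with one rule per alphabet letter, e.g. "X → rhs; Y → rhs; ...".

A->DBB, B->BBA, C->DBA, D->CDB

  step 2 ⇒ step 3: BBABBADBBBBABBADBBBBABBADBBCDBBBABBA ⇒ BBA·BBA·DBB·BBA·BBA·DBB·CDB·BBA·BBA·BBA·BBA·DBB·BBA·BBA·DBB·CDB·BBA·BBA·BBA·BBA·DBB·BBA·BBA·DBB·CDB·BBA·BBA·DBA·CDB·BBA·BBA·BBA·DBB·BBA·BBA·DBB
    A ↦ DBB
    B ↦ BBA
    C ↦ DBA
    D ↦ CDB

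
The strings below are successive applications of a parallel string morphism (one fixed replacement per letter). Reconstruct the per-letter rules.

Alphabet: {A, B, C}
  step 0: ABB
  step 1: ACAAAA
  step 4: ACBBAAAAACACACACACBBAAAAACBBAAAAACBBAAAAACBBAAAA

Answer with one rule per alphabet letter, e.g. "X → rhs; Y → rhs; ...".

A->AC, B->AA, C->BB

  step 0 ⇒ step 1: ABB ⇒ AC·AA·AA
    A ↦ AC
    B ↦ AA
    C ↦ BB  (constrained at step 1)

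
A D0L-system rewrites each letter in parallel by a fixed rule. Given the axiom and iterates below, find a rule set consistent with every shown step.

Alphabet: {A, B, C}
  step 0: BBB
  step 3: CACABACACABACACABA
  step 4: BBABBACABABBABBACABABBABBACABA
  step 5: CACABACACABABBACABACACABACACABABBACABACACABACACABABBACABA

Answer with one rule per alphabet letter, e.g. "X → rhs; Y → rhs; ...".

A->BA, B->CA, C->B

  step 4 ⇒ step 5: BBABBACABABBABBACABABBABBACABA ⇒ CA·CA·BA·CA·CA·BA·B·BA·CA·BA·CA·CA·BA·CA·CA·BA·B·BA·CA·BA·CA·CA·BA·CA·CA·BA·B·BA·CA·BA
    A ↦ BA
    B ↦ CA
    C ↦ B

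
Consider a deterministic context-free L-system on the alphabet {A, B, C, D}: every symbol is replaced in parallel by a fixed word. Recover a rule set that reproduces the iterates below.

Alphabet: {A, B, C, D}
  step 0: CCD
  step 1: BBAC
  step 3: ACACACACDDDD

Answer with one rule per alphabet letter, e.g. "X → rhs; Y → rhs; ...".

  step 0 ⇒ step 1: CCD ⇒ B·B·AC
    C ↦ B
    D ↦ AC
    A ↦ B  (constrained at step 1)
    B ↦ DD  (constrained at step 1)

A->B, B->DD, C->B, D->AC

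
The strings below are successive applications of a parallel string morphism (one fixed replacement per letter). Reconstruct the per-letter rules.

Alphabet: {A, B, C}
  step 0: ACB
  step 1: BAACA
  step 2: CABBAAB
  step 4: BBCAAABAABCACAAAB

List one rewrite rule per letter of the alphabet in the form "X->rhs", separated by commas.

  step 1 ⇒ step 2: BAACA ⇒ CA·B·B·AA·B
    A ↦ B
    B ↦ CA
    C ↦ AA

A->B, B->CA, C->AA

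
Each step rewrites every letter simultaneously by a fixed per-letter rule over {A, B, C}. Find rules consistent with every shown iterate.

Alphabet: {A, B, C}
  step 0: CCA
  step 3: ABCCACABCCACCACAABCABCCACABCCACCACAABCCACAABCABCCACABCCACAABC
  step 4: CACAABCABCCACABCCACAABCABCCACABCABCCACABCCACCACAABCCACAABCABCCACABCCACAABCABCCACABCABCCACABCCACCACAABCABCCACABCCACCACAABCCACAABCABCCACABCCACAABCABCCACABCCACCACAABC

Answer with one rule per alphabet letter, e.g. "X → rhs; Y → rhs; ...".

A->CAC, B->A, C->ABC

  step 3 ⇒ step 4: ABCCACABCCACCACAABCABCCACABCCACCACAABCCACAABCABCCACABCCACAABC ⇒ CAC·A·ABC·ABC·CAC·ABC·CAC·A·ABC·ABC·CAC·ABC·ABC·CAC·ABC·CAC·CAC·A·ABC·CAC·A·ABC·ABC·CAC·ABC·CAC·A·ABC·ABC·CAC·ABC·ABC·CAC·ABC·CAC·CAC·A·ABC·ABC·CAC·ABC·CAC·CAC·A·ABC·CAC·A·ABC·ABC·CAC·ABC·CAC·A·ABC·ABC·CAC·ABC·CAC·CAC·A·ABC
    A ↦ CAC
    B ↦ A
    C ↦ ABC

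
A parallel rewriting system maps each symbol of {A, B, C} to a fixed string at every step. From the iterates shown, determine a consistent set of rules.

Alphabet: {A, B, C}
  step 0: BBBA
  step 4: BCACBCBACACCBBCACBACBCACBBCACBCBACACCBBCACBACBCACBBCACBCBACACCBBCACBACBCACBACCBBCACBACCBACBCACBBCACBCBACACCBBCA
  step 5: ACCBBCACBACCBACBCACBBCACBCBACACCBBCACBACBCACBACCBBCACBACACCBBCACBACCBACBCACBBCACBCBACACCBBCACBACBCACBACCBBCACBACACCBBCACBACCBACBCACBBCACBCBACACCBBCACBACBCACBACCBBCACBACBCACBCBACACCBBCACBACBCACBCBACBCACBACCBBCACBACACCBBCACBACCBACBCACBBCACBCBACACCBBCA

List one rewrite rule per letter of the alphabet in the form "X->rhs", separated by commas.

  step 4 ⇒ step 5: BCACBCBACACCBBCACBACBCACBBCACBCBACACCBBCACBACBCACBBCACBCBACACCBBCACBACBCACBACCBBCACBACCBACBCACBBCACBCBACACCBBCA ⇒ AC·CB·BCA·CB·AC·CB·AC·BCA·CB·BCA·CB·CB·AC·AC·CB·BCA·CB·AC·BCA·CB·AC·CB·BCA·CB·AC·AC·CB·BCA·CB·AC·CB·AC·BCA·CB·BCA·CB·CB·AC·AC·CB·BCA·CB·AC·BCA·CB·AC·CB·BCA·CB·AC·AC·CB·BCA·CB·AC·CB·AC·BCA·CB·BCA·CB·CB·AC·AC·CB·BCA·CB·AC·BCA·CB·AC·CB·BCA·CB·AC·BCA·CB·CB·AC·AC·CB·BCA·CB·AC·BCA·CB·CB·AC·BCA·CB·AC·CB·BCA·CB·AC·AC·CB·BCA·CB·AC·CB·AC·BCA·CB·BCA·CB·CB·AC·AC·CB·BCA
    A ↦ BCA
    B ↦ AC
    C ↦ CB

A->BCA, B->AC, C->CB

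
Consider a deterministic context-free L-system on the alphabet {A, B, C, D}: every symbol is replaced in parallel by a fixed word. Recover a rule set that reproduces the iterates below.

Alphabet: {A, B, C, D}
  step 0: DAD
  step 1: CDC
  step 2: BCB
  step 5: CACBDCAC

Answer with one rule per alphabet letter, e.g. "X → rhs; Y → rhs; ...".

A->D, B->CA, C->B, D->C

  step 1 ⇒ step 2: CDC ⇒ B·C·B
    C ↦ B
    D ↦ C
  step 0 ⇒ step 1: DAD ⇒ C·D·C
    A ↦ D
    B ↦ CA  (constrained at step 2)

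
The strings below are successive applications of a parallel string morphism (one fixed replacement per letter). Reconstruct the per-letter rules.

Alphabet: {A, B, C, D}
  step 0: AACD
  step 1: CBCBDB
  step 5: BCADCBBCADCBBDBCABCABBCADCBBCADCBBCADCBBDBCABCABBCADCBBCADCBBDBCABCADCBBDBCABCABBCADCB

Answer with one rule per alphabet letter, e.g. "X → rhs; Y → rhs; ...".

  step 0 ⇒ step 1: AACD ⇒ CB·CB·D·B
    A ↦ CB
    C ↦ D
    D ↦ B
    B ↦ BCA  (constrained at step 1)

A->CB, B->BCA, C->D, D->B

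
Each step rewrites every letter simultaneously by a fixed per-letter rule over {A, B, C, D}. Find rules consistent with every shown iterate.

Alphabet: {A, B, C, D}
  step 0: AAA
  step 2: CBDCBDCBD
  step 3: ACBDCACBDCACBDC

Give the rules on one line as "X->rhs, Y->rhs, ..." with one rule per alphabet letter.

  step 2 ⇒ step 3: CBDCBDCBD ⇒ AC·BD·C·AC·BD·C·AC·BD·C
    B ↦ BD
    C ↦ AC
    D ↦ C
    A ↦ DB  (constrained at step 0)

A->DB, B->BD, C->AC, D->C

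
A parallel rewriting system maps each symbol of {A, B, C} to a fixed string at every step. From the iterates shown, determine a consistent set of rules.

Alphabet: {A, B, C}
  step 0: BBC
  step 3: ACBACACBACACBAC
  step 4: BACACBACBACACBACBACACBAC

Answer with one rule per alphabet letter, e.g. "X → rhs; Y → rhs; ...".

  step 3 ⇒ step 4: ACBACACBACACBAC ⇒ B·AC·AC·B·AC·B·AC·AC·B·AC·B·AC·AC·B·AC
    A ↦ B
    B ↦ AC
    C ↦ AC

A->B, B->AC, C->AC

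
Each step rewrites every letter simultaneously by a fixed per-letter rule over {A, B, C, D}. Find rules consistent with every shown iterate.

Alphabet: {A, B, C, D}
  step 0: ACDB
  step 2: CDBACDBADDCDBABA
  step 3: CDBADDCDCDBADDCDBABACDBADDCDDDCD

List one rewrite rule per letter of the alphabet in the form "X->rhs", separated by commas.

A->CD, B->DD, C->CD, D->BA

  step 2 ⇒ step 3: CDBACDBADDCDBABA ⇒ CD·BA·DD·CD·CD·BA·DD·CD·BA·BA·CD·BA·DD·CD·DD·CD
    A ↦ CD
    B ↦ DD
    C ↦ CD
    D ↦ BA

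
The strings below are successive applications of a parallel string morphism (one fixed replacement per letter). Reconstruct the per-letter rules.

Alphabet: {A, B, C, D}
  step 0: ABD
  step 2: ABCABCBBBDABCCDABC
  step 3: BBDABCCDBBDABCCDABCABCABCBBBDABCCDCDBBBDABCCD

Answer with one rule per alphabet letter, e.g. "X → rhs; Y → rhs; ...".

  step 2 ⇒ step 3: ABCABCBBBDABCCDABC ⇒ BBD·ABC·CD·BBD·ABC·CD·ABC·ABC·ABC·B·BBD·ABC·CD·CD·B·BBD·ABC·CD
    A ↦ BBD
    B ↦ ABC
    C ↦ CD
    D ↦ B

A->BBD, B->ABC, C->CD, D->B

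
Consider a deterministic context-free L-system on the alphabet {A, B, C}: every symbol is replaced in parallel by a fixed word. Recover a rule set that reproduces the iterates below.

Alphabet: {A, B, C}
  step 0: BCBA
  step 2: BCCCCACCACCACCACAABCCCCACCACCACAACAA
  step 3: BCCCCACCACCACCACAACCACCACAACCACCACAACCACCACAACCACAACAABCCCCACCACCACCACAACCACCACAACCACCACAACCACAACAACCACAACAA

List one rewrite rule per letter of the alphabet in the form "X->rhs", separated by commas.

A->CAA, B->BCC, C->CCA

  step 2 ⇒ step 3: BCCCCACCACCACCACAABCCCCACCACCACAACAA ⇒ BCC·CCA·CCA·CCA·CCA·CAA·CCA·CCA·CAA·CCA·CCA·CAA·CCA·CCA·CAA·CCA·CAA·CAA·BCC·CCA·CCA·CCA·CCA·CAA·CCA·CCA·CAA·CCA·CCA·CAA·CCA·CAA·CAA·CCA·CAA·CAA
    A ↦ CAA
    B ↦ BCC
    C ↦ CCA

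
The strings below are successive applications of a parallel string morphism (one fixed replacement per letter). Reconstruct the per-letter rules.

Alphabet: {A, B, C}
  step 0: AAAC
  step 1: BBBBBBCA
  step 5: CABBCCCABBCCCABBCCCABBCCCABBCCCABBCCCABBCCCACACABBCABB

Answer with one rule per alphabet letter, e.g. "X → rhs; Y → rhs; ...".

A->BB, B->C, C->CA

  step 0 ⇒ step 1: AAAC ⇒ BB·BB·BB·CA
    A ↦ BB
    C ↦ CA
    B ↦ C  (constrained at step 1)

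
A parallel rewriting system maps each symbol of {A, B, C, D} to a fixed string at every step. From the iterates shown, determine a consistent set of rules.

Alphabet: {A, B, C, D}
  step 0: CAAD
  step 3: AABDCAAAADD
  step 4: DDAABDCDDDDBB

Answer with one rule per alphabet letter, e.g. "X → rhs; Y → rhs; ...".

A->D, B->AA, C->DC, D->B

  step 3 ⇒ step 4: AABDCAAAADD ⇒ D·D·AA·B·DC·D·D·D·D·B·B
    A ↦ D
    B ↦ AA
    C ↦ DC
    D ↦ B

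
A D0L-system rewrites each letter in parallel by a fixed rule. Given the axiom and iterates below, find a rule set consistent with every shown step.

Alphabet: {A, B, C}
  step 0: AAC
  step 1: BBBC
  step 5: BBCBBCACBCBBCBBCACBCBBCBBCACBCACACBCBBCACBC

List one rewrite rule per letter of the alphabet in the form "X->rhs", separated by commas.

A->B, B->AC, C->BC

  step 0 ⇒ step 1: AAC ⇒ B·B·BC
    A ↦ B
    C ↦ BC
    B ↦ AC  (constrained at step 1)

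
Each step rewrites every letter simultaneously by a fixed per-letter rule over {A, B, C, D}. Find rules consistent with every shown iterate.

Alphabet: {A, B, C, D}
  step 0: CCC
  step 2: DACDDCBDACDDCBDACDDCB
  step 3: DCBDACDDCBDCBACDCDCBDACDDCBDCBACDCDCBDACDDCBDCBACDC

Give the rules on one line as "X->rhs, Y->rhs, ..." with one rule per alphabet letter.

A->D, B->C, C->ACD, D->DCB

  step 2 ⇒ step 3: DACDDCBDACDDCBDACDDCB ⇒ DCB·D·ACD·DCB·DCB·ACD·C·DCB·D·ACD·DCB·DCB·ACD·C·DCB·D·ACD·DCB·DCB·ACD·C
    A ↦ D
    B ↦ C
    C ↦ ACD
    D ↦ DCB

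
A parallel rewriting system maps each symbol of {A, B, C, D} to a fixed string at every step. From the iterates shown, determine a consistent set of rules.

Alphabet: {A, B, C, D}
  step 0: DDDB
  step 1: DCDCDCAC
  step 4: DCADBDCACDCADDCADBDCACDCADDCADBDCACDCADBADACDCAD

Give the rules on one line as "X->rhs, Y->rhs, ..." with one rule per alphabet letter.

  step 0 ⇒ step 1: DDDB ⇒ DC·DC·DC·AC
    B ↦ AC
    D ↦ DC
    A ↦ B  (constrained at step 1)
    C ↦ AD  (constrained at step 1)

A->B, B->AC, C->AD, D->DC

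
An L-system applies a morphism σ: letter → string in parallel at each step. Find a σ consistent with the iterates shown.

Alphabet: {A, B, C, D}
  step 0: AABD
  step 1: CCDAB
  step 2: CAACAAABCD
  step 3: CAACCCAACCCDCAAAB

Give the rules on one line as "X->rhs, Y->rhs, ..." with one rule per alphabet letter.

A->C, B->D, C->CAA, D->AB

  step 2 ⇒ step 3: CAACAAABCD ⇒ CAA·C·C·CAA·C·C·C·D·CAA·AB
    A ↦ C
    B ↦ D
    C ↦ CAA
    D ↦ AB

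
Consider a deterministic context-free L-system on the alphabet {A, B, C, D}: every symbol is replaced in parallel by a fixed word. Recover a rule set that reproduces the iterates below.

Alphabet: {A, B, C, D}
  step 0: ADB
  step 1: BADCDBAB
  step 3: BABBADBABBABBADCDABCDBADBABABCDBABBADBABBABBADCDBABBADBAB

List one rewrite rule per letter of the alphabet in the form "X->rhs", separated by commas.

  step 0 ⇒ step 1: ADB ⇒ BAD·CD·BAB
    A ↦ BAD
    B ↦ BAB
    D ↦ CD
    C ↦ AB  (constrained at step 1)

A->BAD, B->BAB, C->AB, D->CD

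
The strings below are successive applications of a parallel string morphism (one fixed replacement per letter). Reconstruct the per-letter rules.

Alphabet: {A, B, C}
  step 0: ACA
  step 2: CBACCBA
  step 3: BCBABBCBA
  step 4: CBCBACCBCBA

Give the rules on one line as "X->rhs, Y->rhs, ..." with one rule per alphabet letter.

A->BA, B->C, C->B

  step 3 ⇒ step 4: BCBABBCBA ⇒ C·B·C·BA·C·C·B·C·BA
    A ↦ BA
    B ↦ C
    C ↦ B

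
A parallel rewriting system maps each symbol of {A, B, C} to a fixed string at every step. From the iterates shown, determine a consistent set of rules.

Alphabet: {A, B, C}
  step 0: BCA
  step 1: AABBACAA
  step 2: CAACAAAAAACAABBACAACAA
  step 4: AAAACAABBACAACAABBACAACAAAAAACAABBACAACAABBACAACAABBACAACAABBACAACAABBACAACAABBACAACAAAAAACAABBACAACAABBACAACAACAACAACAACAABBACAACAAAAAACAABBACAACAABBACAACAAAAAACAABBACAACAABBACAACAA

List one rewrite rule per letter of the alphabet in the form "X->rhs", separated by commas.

  step 1 ⇒ step 2: AABBACAA ⇒ CAA·CAA·AA·AA·CAA·BBA·CAA·CAA
    A ↦ CAA
    B ↦ AA
    C ↦ BBA

A->CAA, B->AA, C->BBA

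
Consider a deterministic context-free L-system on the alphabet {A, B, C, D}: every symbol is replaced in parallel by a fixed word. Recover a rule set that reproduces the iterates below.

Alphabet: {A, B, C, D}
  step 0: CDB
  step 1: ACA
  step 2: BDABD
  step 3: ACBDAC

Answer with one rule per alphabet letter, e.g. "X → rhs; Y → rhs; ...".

A->BD, B->A, C->A, D->C

  step 2 ⇒ step 3: BDABD ⇒ A·C·BD·A·C
    A ↦ BD
    B ↦ A
    D ↦ C
  step 0 ⇒ step 1: CDB ⇒ A·C·A
    C ↦ A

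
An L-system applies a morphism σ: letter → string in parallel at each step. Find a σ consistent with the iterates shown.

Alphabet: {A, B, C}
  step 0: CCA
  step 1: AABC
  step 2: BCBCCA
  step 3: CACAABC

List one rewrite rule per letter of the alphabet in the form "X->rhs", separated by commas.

  step 2 ⇒ step 3: BCBCCA ⇒ C·A·C·A·A·BC
    A ↦ BC
    B ↦ C
    C ↦ A

A->BC, B->C, C->A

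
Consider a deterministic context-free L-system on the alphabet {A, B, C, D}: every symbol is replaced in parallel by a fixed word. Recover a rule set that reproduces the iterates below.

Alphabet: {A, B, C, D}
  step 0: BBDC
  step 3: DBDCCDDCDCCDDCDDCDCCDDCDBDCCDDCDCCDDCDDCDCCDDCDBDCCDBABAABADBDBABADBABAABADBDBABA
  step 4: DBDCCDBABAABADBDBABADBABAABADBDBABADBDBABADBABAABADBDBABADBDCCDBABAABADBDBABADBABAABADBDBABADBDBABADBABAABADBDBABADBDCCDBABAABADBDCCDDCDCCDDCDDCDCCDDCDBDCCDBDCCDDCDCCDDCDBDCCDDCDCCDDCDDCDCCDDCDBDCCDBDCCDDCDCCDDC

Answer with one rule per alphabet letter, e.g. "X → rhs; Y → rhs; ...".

  step 3 ⇒ step 4: DBDCCDDCDCCDDCDDCDCCDDCDBDCCDDCDCCDDCDDCDCCDDCDBDCCDBABAABADBDBABADBABAABADBDBABA ⇒ DB·DCC·DB·ABA·ABA·DB·DB·ABA·DB·ABA·ABA·DB·DB·ABA·DB·DB·ABA·DB·ABA·ABA·DB·DB·ABA·DB·DCC·DB·ABA·ABA·DB·DB·ABA·DB·ABA·ABA·DB·DB·ABA·DB·DB·ABA·DB·ABA·ABA·DB·DB·ABA·DB·DCC·DB·ABA·ABA·DB·DCC·DDC·DCC·DDC·DDC·DCC·DDC·DB·DCC·DB·DCC·DDC·DCC·DDC·DB·DCC·DDC·DCC·DDC·DDC·DCC·DDC·DB·DCC·DB·DCC·DDC·DCC·DDC
    A ↦ DDC
    B ↦ DCC
    C ↦ ABA
    D ↦ DB

A->DDC, B->DCC, C->ABA, D->DB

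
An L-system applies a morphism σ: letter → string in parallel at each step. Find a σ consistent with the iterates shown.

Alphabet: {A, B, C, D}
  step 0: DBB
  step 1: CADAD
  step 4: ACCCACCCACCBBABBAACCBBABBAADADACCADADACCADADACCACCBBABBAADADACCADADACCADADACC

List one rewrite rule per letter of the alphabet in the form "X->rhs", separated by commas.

  step 0 ⇒ step 1: DBB ⇒ C·AD·AD
    B ↦ AD
    D ↦ C
    A ↦ ACC  (constrained at step 1)
    C ↦ BBA  (constrained at step 1)

A->ACC, B->AD, C->BBA, D->C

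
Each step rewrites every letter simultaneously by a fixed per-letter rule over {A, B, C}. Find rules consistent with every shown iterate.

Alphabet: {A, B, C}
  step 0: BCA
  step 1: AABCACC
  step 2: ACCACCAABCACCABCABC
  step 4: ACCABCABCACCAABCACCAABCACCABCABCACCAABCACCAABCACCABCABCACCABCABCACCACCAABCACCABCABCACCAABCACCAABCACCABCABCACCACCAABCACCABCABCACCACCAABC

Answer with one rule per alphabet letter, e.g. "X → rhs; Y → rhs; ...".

A->ACC, B->A, C->ABC

  step 1 ⇒ step 2: AABCACC ⇒ ACC·ACC·A·ABC·ACC·ABC·ABC
    A ↦ ACC
    B ↦ A
    C ↦ ABC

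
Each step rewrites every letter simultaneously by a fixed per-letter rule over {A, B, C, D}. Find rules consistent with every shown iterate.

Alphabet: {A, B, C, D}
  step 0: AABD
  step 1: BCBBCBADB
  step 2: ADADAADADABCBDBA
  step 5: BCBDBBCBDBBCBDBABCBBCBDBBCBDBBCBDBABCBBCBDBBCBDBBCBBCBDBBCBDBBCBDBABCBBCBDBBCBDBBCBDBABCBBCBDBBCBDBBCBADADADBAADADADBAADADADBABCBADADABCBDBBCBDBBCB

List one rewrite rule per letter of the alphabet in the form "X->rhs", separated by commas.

  step 1 ⇒ step 2: BCBBCBADB ⇒ A·DAD·A·A·DAD·A·BCB·DB·A
    A ↦ BCB
    B ↦ A
    C ↦ DAD
    D ↦ DB

A->BCB, B->A, C->DAD, D->DB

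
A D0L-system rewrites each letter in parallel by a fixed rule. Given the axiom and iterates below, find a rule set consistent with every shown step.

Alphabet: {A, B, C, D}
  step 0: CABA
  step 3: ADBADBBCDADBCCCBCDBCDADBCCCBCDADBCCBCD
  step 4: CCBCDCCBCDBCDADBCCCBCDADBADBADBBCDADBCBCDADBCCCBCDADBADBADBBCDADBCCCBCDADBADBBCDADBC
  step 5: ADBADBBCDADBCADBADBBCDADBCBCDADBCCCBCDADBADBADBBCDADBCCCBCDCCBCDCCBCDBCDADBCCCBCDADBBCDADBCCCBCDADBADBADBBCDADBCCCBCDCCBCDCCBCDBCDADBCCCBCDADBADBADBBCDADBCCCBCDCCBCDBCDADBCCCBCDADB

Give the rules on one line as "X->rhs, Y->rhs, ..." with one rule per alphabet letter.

  step 4 ⇒ step 5: CCBCDCCBCDBCDADBCCCBCDADBADBADBBCDADBCBCDADBCCCBCDADBADBADBBCDADBCCCBCDADBADBBCDADBC ⇒ ADB·ADB·BCD·ADB·C·ADB·ADB·BCD·ADB·C·BCD·ADB·C·C·C·BCD·ADB·ADB·ADB·BCD·ADB·C·C·C·BCD·C·C·BCD·C·C·BCD·BCD·ADB·C·C·C·BCD·ADB·BCD·ADB·C·C·C·BCD·ADB·ADB·ADB·BCD·ADB·C·C·C·BCD·C·C·BCD·C·C·BCD·BCD·ADB·C·C·C·BCD·ADB·ADB·ADB·BCD·ADB·C·C·C·BCD·C·C·BCD·BCD·ADB·C·C·C·BCD·ADB
    A ↦ C
    B ↦ BCD
    C ↦ ADB
    D ↦ C

A->C, B->BCD, C->ADB, D->C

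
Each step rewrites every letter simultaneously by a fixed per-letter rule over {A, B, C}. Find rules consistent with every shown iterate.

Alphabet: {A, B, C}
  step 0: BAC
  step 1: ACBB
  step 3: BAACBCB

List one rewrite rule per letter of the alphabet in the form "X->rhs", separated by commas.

  step 0 ⇒ step 1: BAC ⇒ A·CB·B
    A ↦ CB
    B ↦ A
    C ↦ B

A->CB, B->A, C->B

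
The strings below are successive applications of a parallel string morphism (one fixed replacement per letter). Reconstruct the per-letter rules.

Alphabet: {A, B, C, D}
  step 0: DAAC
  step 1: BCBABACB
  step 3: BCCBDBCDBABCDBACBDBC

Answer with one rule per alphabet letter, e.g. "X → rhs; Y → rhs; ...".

A->BA, B->D, C->CB, D->BC

  step 0 ⇒ step 1: DAAC ⇒ BC·BA·BA·CB
    A ↦ BA
    C ↦ CB
    D ↦ BC
    B ↦ D  (constrained at step 1)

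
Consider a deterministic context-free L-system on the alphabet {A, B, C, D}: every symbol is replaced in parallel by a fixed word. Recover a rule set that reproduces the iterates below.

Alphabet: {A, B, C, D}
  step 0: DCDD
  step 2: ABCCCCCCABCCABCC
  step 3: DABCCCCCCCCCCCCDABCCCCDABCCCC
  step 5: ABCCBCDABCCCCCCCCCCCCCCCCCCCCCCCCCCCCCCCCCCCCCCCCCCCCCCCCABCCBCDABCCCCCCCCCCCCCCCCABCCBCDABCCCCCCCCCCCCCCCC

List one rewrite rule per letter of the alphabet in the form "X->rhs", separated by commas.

  step 2 ⇒ step 3: ABCCCCCCABCCABCC ⇒ D·AB·CC·CC·CC·CC·CC·CC·D·AB·CC·CC·D·AB·CC·CC
    A ↦ D
    B ↦ AB
    C ↦ CC
    D ↦ BC  (constrained at step 0)

A->D, B->AB, C->CC, D->BC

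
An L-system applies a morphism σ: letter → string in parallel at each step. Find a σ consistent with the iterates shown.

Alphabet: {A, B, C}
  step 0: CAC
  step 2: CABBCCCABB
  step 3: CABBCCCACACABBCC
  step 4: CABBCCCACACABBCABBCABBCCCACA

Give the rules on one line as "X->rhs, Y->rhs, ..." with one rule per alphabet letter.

  step 3 ⇒ step 4: CABBCCCACACABBCC ⇒ CA·BB·C·C·CA·CA·CA·BB·CA·BB·CA·BB·C·C·CA·CA
    A ↦ BB
    B ↦ C
    C ↦ CA

A->BB, B->C, C->CA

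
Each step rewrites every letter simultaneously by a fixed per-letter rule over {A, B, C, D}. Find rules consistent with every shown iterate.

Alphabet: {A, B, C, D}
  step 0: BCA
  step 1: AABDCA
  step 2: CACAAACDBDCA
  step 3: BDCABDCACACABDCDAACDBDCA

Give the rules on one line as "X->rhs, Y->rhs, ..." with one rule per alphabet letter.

A->CA, B->AA, C->BD, D->CD

  step 2 ⇒ step 3: CACAAACDBDCA ⇒ BD·CA·BD·CA·CA·CA·BD·CD·AA·CD·BD·CA
    A ↦ CA
    B ↦ AA
    C ↦ BD
    D ↦ CD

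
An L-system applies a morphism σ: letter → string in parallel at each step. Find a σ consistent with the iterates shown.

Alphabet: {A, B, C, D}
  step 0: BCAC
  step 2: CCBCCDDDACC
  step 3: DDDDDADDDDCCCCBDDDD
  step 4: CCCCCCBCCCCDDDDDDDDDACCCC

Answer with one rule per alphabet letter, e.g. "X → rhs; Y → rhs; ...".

  step 3 ⇒ step 4: DDDDDADDDDCCCCBDDDD ⇒ C·C·C·C·C·CB·C·C·C·C·DD·DD·DD·DD·DA·C·C·C·C
    A ↦ CB
    B ↦ DA
    C ↦ DD
    D ↦ C

A->CB, B->DA, C->DD, D->C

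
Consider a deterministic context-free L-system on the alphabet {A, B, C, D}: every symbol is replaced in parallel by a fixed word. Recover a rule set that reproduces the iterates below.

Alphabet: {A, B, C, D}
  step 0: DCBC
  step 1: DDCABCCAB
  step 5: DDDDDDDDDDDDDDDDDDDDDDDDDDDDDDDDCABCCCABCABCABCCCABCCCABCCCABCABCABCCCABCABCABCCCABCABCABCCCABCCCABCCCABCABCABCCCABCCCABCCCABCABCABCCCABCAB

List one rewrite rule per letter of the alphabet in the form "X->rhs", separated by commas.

  step 0 ⇒ step 1: DCBC ⇒ DD·CAB·C·CAB
    B ↦ C
    C ↦ CAB
    D ↦ DD
    A ↦ C  (constrained at step 1)

A->C, B->C, C->CAB, D->DD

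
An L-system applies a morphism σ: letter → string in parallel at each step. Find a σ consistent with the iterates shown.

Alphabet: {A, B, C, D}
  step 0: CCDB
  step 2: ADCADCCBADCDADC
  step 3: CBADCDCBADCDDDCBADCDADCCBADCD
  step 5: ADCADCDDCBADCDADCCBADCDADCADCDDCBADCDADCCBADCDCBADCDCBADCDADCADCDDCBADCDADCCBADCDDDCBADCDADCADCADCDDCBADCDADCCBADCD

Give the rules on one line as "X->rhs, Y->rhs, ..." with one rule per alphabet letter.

  step 2 ⇒ step 3: ADCADCCBADCDADC ⇒ CB·ADC·D·CB·ADC·D·D·D·CB·ADC·D·ADC·CB·ADC·D
    A ↦ CB
    B ↦ D
    C ↦ D
    D ↦ ADC

A->CB, B->D, C->D, D->ADC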